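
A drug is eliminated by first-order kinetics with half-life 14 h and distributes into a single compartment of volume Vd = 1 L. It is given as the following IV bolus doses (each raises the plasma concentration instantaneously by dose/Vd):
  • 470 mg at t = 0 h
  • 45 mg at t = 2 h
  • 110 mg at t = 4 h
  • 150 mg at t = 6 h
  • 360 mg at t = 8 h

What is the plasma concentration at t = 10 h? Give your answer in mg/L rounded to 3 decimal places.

847.591 mg/L

k = ln 2 / 14 = 0.04951 per h
Dose 1 (470 mg at t=0 h): 470·exp(−0.04951·10) = 286.468 mg/L
Dose 2 (45 mg at t=2 h): 45·exp(−0.04951·8) = 30.283 mg/L
Dose 3 (110 mg at t=4 h): 110·exp(−0.04951·6) = 81.730 mg/L
Dose 4 (150 mg at t=6 h): 150·exp(−0.04951·4) = 123.050 mg/L
Dose 5 (360 mg at t=8 h): 360·exp(−0.04951·2) = 326.061 mg/L
C(10) = 286.468 + 30.283 + 81.730 + 123.050 + 326.061 = 847.591 mg/L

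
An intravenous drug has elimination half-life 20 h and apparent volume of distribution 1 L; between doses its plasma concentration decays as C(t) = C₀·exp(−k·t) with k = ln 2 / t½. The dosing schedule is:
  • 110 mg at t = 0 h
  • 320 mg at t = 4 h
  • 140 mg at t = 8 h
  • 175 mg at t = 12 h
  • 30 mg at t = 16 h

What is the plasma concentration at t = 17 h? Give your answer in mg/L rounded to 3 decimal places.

k = ln 2 / 20 = 0.03466 per h
Dose 1 (110 mg at t=0 h): 110·exp(−0.03466·17) = 61.026 mg/L
Dose 2 (320 mg at t=4 h): 320·exp(−0.03466·13) = 203.930 mg/L
Dose 3 (140 mg at t=8 h): 140·exp(−0.03466·9) = 102.486 mg/L
Dose 4 (175 mg at t=12 h): 175·exp(−0.03466·5) = 147.157 mg/L
Dose 5 (30 mg at t=16 h): 30·exp(−0.03466·1) = 28.978 mg/L
C(17) = 61.026 + 203.930 + 102.486 + 147.157 + 28.978 = 543.577 mg/L

543.577 mg/L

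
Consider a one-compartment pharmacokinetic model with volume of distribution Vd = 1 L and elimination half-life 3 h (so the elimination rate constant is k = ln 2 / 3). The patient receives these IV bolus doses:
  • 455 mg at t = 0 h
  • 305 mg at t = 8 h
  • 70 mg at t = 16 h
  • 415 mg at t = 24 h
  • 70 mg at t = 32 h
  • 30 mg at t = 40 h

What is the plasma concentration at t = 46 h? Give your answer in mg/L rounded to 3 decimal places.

12.956 mg/L

k = ln 2 / 3 = 0.23105 per h
Dose 1 (455 mg at t=0 h): 455·exp(−0.23105·46) = 0.011 mg/L
Dose 2 (305 mg at t=8 h): 305·exp(−0.23105·38) = 0.047 mg/L
Dose 3 (70 mg at t=16 h): 70·exp(−0.23105·30) = 0.068 mg/L
Dose 4 (415 mg at t=24 h): 415·exp(−0.23105·22) = 2.573 mg/L
Dose 5 (70 mg at t=32 h): 70·exp(−0.23105·14) = 2.756 mg/L
Dose 6 (30 mg at t=40 h): 30·exp(−0.23105·6) = 7.500 mg/L
C(46) = 0.011 + 0.047 + 0.068 + 2.573 + 2.756 + 7.500 = 12.956 mg/L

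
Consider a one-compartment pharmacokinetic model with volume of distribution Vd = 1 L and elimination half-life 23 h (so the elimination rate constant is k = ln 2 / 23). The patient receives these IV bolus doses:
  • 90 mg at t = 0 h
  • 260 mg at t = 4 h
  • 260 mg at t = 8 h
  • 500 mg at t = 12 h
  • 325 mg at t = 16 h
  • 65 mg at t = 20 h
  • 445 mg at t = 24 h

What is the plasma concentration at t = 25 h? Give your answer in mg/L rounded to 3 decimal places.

1409.627 mg/L

k = ln 2 / 23 = 0.03014 per h
Dose 1 (90 mg at t=0 h): 90·exp(−0.03014·25) = 42.368 mg/L
Dose 2 (260 mg at t=4 h): 260·exp(−0.03014·21) = 138.077 mg/L
Dose 3 (260 mg at t=8 h): 260·exp(−0.03014·17) = 155.766 mg/L
Dose 4 (500 mg at t=12 h): 500·exp(−0.03014·13) = 337.927 mg/L
Dose 5 (325 mg at t=16 h): 325·exp(−0.03014·9) = 247.793 mg/L
Dose 6 (65 mg at t=20 h): 65·exp(−0.03014·5) = 55.908 mg/L
Dose 7 (445 mg at t=24 h): 445·exp(−0.03014·1) = 431.789 mg/L
C(25) = 42.368 + 138.077 + 155.766 + 337.927 + 247.793 + 55.908 + 431.789 = 1409.627 mg/L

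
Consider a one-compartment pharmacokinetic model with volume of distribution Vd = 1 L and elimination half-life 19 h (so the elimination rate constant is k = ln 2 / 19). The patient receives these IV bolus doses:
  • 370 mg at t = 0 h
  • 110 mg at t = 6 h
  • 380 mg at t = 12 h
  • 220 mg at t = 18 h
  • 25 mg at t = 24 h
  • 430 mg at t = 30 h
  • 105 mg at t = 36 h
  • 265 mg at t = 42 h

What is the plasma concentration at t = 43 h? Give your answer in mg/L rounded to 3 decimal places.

933.565 mg/L

k = ln 2 / 19 = 0.03648 per h
Dose 1 (370 mg at t=0 h): 370·exp(−0.03648·43) = 77.077 mg/L
Dose 2 (110 mg at t=6 h): 110·exp(−0.03648·37) = 28.522 mg/L
Dose 3 (380 mg at t=12 h): 380·exp(−0.03648·31) = 122.639 mg/L
Dose 4 (220 mg at t=18 h): 220·exp(−0.03648·25) = 88.375 mg/L
Dose 5 (25 mg at t=24 h): 25·exp(−0.03648·19) = 12.500 mg/L
Dose 6 (430 mg at t=30 h): 430·exp(−0.03648·13) = 267.609 mg/L
Dose 7 (105 mg at t=36 h): 105·exp(−0.03648·7) = 81.336 mg/L
Dose 8 (265 mg at t=42 h): 265·exp(−0.03648·1) = 255.507 mg/L
C(43) = 77.077 + 28.522 + 122.639 + 88.375 + 12.500 + 267.609 + 81.336 + 255.507 = 933.565 mg/L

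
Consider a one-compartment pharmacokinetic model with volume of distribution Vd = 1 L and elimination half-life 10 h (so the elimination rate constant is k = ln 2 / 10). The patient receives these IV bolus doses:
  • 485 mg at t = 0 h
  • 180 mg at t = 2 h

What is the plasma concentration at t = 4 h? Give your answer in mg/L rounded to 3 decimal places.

k = ln 2 / 10 = 0.06931 per h
Dose 1 (485 mg at t=0 h): 485·exp(−0.06931·4) = 367.561 mg/L
Dose 2 (180 mg at t=2 h): 180·exp(−0.06931·2) = 156.699 mg/L
C(4) = 367.561 + 156.699 = 524.260 mg/L

524.260 mg/L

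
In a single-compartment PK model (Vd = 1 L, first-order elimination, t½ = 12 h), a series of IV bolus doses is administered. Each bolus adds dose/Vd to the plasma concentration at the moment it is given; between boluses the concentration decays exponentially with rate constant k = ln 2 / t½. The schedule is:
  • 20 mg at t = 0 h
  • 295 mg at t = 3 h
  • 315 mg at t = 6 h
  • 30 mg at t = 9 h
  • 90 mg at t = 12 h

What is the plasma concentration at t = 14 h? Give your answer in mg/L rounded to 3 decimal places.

466.273 mg/L

k = ln 2 / 12 = 0.05776 per h
Dose 1 (20 mg at t=0 h): 20·exp(−0.05776·14) = 8.909 mg/L
Dose 2 (295 mg at t=3 h): 295·exp(−0.05776·11) = 156.271 mg/L
Dose 3 (315 mg at t=6 h): 315·exp(−0.05776·8) = 198.438 mg/L
Dose 4 (30 mg at t=9 h): 30·exp(−0.05776·5) = 22.475 mg/L
Dose 5 (90 mg at t=12 h): 90·exp(−0.05776·2) = 80.181 mg/L
C(14) = 8.909 + 156.271 + 198.438 + 22.475 + 80.181 = 466.273 mg/L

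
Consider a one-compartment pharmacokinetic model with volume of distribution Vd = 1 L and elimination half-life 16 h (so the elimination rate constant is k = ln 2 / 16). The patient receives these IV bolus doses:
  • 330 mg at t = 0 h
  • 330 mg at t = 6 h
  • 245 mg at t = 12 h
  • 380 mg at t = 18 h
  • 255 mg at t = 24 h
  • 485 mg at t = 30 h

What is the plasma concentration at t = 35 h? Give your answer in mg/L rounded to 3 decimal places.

987.676 mg/L

k = ln 2 / 16 = 0.04332 per h
Dose 1 (330 mg at t=0 h): 330·exp(−0.04332·35) = 72.445 mg/L
Dose 2 (330 mg at t=6 h): 330·exp(−0.04332·29) = 93.950 mg/L
Dose 3 (245 mg at t=12 h): 245·exp(−0.04332·23) = 90.456 mg/L
Dose 4 (380 mg at t=18 h): 380·exp(−0.04332·17) = 181.945 mg/L
Dose 5 (255 mg at t=24 h): 255·exp(−0.04332·11) = 158.337 mg/L
Dose 6 (485 mg at t=30 h): 485·exp(−0.04332·5) = 390.544 mg/L
C(35) = 72.445 + 93.950 + 90.456 + 181.945 + 158.337 + 390.544 = 987.676 mg/L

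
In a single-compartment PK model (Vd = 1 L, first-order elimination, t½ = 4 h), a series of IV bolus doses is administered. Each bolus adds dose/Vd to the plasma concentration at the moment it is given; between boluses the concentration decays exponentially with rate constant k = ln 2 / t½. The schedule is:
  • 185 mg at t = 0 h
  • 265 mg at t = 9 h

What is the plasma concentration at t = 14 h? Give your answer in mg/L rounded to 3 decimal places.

k = ln 2 / 4 = 0.17329 per h
Dose 1 (185 mg at t=0 h): 185·exp(−0.17329·14) = 16.352 mg/L
Dose 2 (265 mg at t=9 h): 265·exp(−0.17329·5) = 111.419 mg/L
C(14) = 16.352 + 111.419 = 127.771 mg/L

127.771 mg/L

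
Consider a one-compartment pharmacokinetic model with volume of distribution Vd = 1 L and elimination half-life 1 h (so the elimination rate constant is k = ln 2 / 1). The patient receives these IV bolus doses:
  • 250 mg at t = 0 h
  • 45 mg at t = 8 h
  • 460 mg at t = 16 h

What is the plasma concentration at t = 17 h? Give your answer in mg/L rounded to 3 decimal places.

230.090 mg/L

k = ln 2 / 1 = 0.69315 per h
Dose 1 (250 mg at t=0 h): 250·exp(−0.69315·17) = 0.002 mg/L
Dose 2 (45 mg at t=8 h): 45·exp(−0.69315·9) = 0.088 mg/L
Dose 3 (460 mg at t=16 h): 460·exp(−0.69315·1) = 230.000 mg/L
C(17) = 0.002 + 0.088 + 230.000 = 230.090 mg/L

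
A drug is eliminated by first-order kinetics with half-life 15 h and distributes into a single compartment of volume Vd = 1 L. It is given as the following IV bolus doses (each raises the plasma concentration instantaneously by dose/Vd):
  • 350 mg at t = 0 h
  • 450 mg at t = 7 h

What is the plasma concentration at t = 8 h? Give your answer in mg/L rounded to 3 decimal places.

671.513 mg/L

k = ln 2 / 15 = 0.04621 per h
Dose 1 (350 mg at t=0 h): 350·exp(−0.04621·8) = 241.835 mg/L
Dose 2 (450 mg at t=7 h): 450·exp(−0.04621·1) = 429.679 mg/L
C(8) = 241.835 + 429.679 = 671.513 mg/L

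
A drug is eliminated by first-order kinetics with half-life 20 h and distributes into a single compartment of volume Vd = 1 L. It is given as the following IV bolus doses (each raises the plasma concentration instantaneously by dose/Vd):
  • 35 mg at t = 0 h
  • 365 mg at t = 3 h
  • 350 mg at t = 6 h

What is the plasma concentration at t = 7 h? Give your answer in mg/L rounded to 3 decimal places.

683.289 mg/L

k = ln 2 / 20 = 0.03466 per h
Dose 1 (35 mg at t=0 h): 35·exp(−0.03466·7) = 27.460 mg/L
Dose 2 (365 mg at t=3 h): 365·exp(−0.03466·4) = 317.751 mg/L
Dose 3 (350 mg at t=6 h): 350·exp(−0.03466·1) = 338.078 mg/L
C(7) = 27.460 + 317.751 + 338.078 = 683.289 mg/L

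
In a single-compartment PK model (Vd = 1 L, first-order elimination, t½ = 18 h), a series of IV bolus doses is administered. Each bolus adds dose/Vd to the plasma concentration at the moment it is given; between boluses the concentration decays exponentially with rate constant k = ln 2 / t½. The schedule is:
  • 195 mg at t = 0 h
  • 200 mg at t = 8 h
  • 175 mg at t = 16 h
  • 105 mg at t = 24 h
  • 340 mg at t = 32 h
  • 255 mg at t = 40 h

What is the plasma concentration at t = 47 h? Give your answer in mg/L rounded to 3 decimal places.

558.372 mg/L

k = ln 2 / 18 = 0.03851 per h
Dose 1 (195 mg at t=0 h): 195·exp(−0.03851·47) = 31.916 mg/L
Dose 2 (200 mg at t=8 h): 200·exp(−0.03851·39) = 44.545 mg/L
Dose 3 (175 mg at t=16 h): 175·exp(−0.03851·31) = 53.039 mg/L
Dose 4 (105 mg at t=24 h): 105·exp(−0.03851·23) = 43.305 mg/L
Dose 5 (340 mg at t=32 h): 340·exp(−0.03851·15) = 190.819 mg/L
Dose 6 (255 mg at t=40 h): 255·exp(−0.03851·7) = 194.748 mg/L
C(47) = 31.916 + 44.545 + 53.039 + 43.305 + 190.819 + 194.748 = 558.372 mg/L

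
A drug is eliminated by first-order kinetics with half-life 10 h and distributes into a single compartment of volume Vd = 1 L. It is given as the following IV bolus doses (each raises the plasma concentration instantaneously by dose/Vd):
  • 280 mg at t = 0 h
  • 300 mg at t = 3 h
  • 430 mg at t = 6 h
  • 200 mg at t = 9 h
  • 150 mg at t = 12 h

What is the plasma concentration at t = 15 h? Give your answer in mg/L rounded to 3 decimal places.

k = ln 2 / 10 = 0.06931 per h
Dose 1 (280 mg at t=0 h): 280·exp(−0.06931·15) = 98.995 mg/L
Dose 2 (300 mg at t=3 h): 300·exp(−0.06931·12) = 130.583 mg/L
Dose 3 (430 mg at t=6 h): 430·exp(−0.06931·9) = 230.431 mg/L
Dose 4 (200 mg at t=9 h): 200·exp(−0.06931·6) = 131.951 mg/L
Dose 5 (150 mg at t=12 h): 150·exp(−0.06931·3) = 121.838 mg/L
C(15) = 98.995 + 130.583 + 230.431 + 131.951 + 121.838 = 713.797 mg/L

713.797 mg/L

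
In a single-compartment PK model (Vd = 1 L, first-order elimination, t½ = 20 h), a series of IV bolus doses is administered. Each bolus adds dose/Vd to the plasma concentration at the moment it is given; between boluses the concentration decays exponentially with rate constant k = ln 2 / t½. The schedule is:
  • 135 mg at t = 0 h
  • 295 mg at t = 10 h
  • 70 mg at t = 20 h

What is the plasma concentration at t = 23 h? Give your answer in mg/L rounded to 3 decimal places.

k = ln 2 / 20 = 0.03466 per h
Dose 1 (135 mg at t=0 h): 135·exp(−0.03466·23) = 60.834 mg/L
Dose 2 (295 mg at t=10 h): 295·exp(−0.03466·13) = 187.998 mg/L
Dose 3 (70 mg at t=20 h): 70·exp(−0.03466·3) = 63.088 mg/L
C(23) = 60.834 + 187.998 + 63.088 = 311.920 mg/L

311.920 mg/L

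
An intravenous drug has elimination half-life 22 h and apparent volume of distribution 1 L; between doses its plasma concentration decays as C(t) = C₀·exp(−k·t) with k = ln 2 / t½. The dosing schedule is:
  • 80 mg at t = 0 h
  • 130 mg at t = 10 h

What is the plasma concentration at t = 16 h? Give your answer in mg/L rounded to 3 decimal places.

k = ln 2 / 22 = 0.03151 per h
Dose 1 (80 mg at t=0 h): 80·exp(−0.03151·16) = 48.324 mg/L
Dose 2 (130 mg at t=10 h): 130·exp(−0.03151·6) = 107.608 mg/L
C(16) = 48.324 + 107.608 = 155.932 mg/L

155.932 mg/L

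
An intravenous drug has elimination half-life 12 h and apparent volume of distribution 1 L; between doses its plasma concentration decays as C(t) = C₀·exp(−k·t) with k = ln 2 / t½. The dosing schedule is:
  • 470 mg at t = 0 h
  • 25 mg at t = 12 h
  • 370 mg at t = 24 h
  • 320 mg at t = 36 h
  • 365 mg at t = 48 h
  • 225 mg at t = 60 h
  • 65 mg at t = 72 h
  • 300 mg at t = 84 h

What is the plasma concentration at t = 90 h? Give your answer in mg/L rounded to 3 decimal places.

k = ln 2 / 12 = 0.05776 per h
Dose 1 (470 mg at t=0 h): 470·exp(−0.05776·90) = 2.596 mg/L
Dose 2 (25 mg at t=12 h): 25·exp(−0.05776·78) = 0.276 mg/L
Dose 3 (370 mg at t=24 h): 370·exp(−0.05776·66) = 8.176 mg/L
Dose 4 (320 mg at t=36 h): 320·exp(−0.05776·54) = 14.142 mg/L
Dose 5 (365 mg at t=48 h): 365·exp(−0.05776·42) = 32.262 mg/L
Dose 6 (225 mg at t=60 h): 225·exp(−0.05776·30) = 39.775 mg/L
Dose 7 (65 mg at t=72 h): 65·exp(−0.05776·18) = 22.981 mg/L
Dose 8 (300 mg at t=84 h): 300·exp(−0.05776·6) = 212.132 mg/L
C(90) = 2.596 + 0.276 + 8.176 + 14.142 + 32.262 + 39.775 + 22.981 + 212.132 = 332.340 mg/L

332.340 mg/L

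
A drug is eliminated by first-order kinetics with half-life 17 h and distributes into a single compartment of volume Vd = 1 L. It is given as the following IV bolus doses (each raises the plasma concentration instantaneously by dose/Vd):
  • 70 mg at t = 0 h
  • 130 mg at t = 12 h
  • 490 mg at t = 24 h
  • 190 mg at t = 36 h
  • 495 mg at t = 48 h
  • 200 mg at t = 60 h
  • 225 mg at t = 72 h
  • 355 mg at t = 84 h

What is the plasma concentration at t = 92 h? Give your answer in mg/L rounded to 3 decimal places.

548.922 mg/L

k = ln 2 / 17 = 0.04077 per h
Dose 1 (70 mg at t=0 h): 70·exp(−0.04077·92) = 1.644 mg/L
Dose 2 (130 mg at t=12 h): 130·exp(−0.04077·80) = 4.981 mg/L
Dose 3 (490 mg at t=24 h): 490·exp(−0.04077·68) = 30.625 mg/L
Dose 4 (190 mg at t=36 h): 190·exp(−0.04077·56) = 19.370 mg/L
Dose 5 (495 mg at t=48 h): 495·exp(−0.04077·44) = 82.313 mg/L
Dose 6 (200 mg at t=60 h): 200·exp(−0.04077·32) = 54.248 mg/L
Dose 7 (225 mg at t=72 h): 225·exp(−0.04077·20) = 99.547 mg/L
Dose 8 (355 mg at t=84 h): 355·exp(−0.04077·8) = 256.193 mg/L
C(92) = 1.644 + 4.981 + 30.625 + 19.370 + 82.313 + 54.248 + 99.547 + 256.193 = 548.922 mg/L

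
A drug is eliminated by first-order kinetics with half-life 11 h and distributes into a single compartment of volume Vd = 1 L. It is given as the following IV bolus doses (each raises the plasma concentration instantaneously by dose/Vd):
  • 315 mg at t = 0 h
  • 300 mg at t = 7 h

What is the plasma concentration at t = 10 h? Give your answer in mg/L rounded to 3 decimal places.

416.070 mg/L

k = ln 2 / 11 = 0.06301 per h
Dose 1 (315 mg at t=0 h): 315·exp(−0.06301·10) = 167.744 mg/L
Dose 2 (300 mg at t=7 h): 300·exp(−0.06301·3) = 248.326 mg/L
C(10) = 167.744 + 248.326 = 416.070 mg/L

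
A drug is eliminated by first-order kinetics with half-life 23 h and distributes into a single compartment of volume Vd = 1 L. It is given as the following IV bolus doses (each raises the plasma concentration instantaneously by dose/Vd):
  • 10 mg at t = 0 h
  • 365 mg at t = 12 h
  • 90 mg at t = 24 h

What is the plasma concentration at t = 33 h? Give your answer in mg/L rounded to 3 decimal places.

k = ln 2 / 23 = 0.03014 per h
Dose 1 (10 mg at t=0 h): 10·exp(−0.03014·33) = 3.699 mg/L
Dose 2 (365 mg at t=12 h): 365·exp(−0.03014·21) = 193.838 mg/L
Dose 3 (90 mg at t=24 h): 90·exp(−0.03014·9) = 68.620 mg/L
C(33) = 3.699 + 193.838 + 68.620 = 266.157 mg/L

266.157 mg/L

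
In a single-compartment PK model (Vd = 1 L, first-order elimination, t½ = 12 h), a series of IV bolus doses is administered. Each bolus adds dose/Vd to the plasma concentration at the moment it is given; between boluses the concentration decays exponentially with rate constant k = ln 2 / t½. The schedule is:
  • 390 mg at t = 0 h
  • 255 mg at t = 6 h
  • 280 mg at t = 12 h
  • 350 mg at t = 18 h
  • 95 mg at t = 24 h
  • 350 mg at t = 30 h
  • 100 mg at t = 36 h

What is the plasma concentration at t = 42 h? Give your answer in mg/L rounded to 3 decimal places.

482.642 mg/L

k = ln 2 / 12 = 0.05776 per h
Dose 1 (390 mg at t=0 h): 390·exp(−0.05776·42) = 34.471 mg/L
Dose 2 (255 mg at t=6 h): 255·exp(−0.05776·36) = 31.875 mg/L
Dose 3 (280 mg at t=12 h): 280·exp(−0.05776·30) = 49.497 mg/L
Dose 4 (350 mg at t=18 h): 350·exp(−0.05776·24) = 87.500 mg/L
Dose 5 (95 mg at t=24 h): 95·exp(−0.05776·18) = 33.588 mg/L
Dose 6 (350 mg at t=30 h): 350·exp(−0.05776·12) = 175.000 mg/L
Dose 7 (100 mg at t=36 h): 100·exp(−0.05776·6) = 70.711 mg/L
C(42) = 34.471 + 31.875 + 49.497 + 87.500 + 33.588 + 175.000 + 70.711 = 482.642 mg/L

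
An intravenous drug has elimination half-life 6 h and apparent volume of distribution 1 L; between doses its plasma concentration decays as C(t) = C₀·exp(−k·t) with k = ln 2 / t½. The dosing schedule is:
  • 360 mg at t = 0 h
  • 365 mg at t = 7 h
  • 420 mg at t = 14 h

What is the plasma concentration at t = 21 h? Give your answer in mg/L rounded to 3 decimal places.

291.334 mg/L

k = ln 2 / 6 = 0.11552 per h
Dose 1 (360 mg at t=0 h): 360·exp(−0.11552·21) = 31.820 mg/L
Dose 2 (365 mg at t=7 h): 365·exp(−0.11552·14) = 72.425 mg/L
Dose 3 (420 mg at t=14 h): 420·exp(−0.11552·7) = 187.089 mg/L
C(21) = 31.820 + 72.425 + 187.089 = 291.334 mg/L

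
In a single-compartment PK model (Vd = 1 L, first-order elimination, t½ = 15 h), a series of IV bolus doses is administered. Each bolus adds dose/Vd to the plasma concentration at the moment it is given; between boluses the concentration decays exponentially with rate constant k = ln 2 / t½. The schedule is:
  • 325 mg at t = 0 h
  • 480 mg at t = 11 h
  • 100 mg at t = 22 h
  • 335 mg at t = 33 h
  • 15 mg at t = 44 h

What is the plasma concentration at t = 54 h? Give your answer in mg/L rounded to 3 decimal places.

k = ln 2 / 15 = 0.04621 per h
Dose 1 (325 mg at t=0 h): 325·exp(−0.04621·54) = 26.803 mg/L
Dose 2 (480 mg at t=11 h): 480·exp(−0.04621·43) = 65.809 mg/L
Dose 3 (100 mg at t=22 h): 100·exp(−0.04621·32) = 22.793 mg/L
Dose 4 (335 mg at t=33 h): 335·exp(−0.04621·21) = 126.941 mg/L
Dose 5 (15 mg at t=44 h): 15·exp(−0.04621·10) = 9.449 mg/L
C(54) = 26.803 + 65.809 + 22.793 + 126.941 + 9.449 = 251.796 mg/L

251.796 mg/L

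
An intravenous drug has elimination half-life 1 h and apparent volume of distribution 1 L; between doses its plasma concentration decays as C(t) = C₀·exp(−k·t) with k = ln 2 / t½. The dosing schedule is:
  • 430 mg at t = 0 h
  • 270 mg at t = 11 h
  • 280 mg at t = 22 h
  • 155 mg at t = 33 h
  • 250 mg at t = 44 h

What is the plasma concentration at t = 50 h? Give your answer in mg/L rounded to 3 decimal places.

3.907 mg/L

k = ln 2 / 1 = 0.69315 per h
Dose 1 (430 mg at t=0 h): 430·exp(−0.69315·50) = 0.000 mg/L
Dose 2 (270 mg at t=11 h): 270·exp(−0.69315·39) = 0.000 mg/L
Dose 3 (280 mg at t=22 h): 280·exp(−0.69315·28) = 0.000 mg/L
Dose 4 (155 mg at t=33 h): 155·exp(−0.69315·17) = 0.001 mg/L
Dose 5 (250 mg at t=44 h): 250·exp(−0.69315·6) = 3.906 mg/L
C(50) = 0.000 + 0.000 + 0.000 + 0.001 + 3.906 = 3.907 mg/L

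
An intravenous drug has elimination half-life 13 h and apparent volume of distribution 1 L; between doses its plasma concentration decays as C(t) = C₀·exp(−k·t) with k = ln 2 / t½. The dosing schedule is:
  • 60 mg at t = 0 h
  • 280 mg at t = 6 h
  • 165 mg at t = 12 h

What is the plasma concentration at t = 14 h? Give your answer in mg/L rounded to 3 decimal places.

k = ln 2 / 13 = 0.05332 per h
Dose 1 (60 mg at t=0 h): 60·exp(−0.05332·14) = 28.442 mg/L
Dose 2 (280 mg at t=6 h): 280·exp(−0.05332·8) = 182.772 mg/L
Dose 3 (165 mg at t=12 h): 165·exp(−0.05332·2) = 148.310 mg/L
C(14) = 28.442 + 182.772 + 148.310 = 359.524 mg/L

359.524 mg/L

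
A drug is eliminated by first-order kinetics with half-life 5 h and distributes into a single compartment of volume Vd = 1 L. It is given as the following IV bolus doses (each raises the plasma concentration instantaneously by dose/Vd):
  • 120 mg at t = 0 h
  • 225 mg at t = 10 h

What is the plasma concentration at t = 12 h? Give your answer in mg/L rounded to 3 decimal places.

193.254 mg/L

k = ln 2 / 5 = 0.13863 per h
Dose 1 (120 mg at t=0 h): 120·exp(−0.13863·12) = 22.736 mg/L
Dose 2 (225 mg at t=10 h): 225·exp(−0.13863·2) = 170.518 mg/L
C(12) = 22.736 + 170.518 = 193.254 mg/L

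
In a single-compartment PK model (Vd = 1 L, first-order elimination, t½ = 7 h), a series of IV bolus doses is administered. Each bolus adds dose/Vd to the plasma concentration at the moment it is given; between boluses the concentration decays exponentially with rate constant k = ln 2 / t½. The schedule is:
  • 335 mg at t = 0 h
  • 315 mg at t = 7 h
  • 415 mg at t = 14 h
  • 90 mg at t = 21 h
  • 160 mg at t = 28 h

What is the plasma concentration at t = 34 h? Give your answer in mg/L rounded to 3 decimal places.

k = ln 2 / 7 = 0.09902 per h
Dose 1 (335 mg at t=0 h): 335·exp(−0.09902·34) = 11.558 mg/L
Dose 2 (315 mg at t=7 h): 315·exp(−0.09902·27) = 21.737 mg/L
Dose 3 (415 mg at t=14 h): 415·exp(−0.09902·20) = 57.275 mg/L
Dose 4 (90 mg at t=21 h): 90·exp(−0.09902·13) = 24.842 mg/L
Dose 5 (160 mg at t=28 h): 160·exp(−0.09902·6) = 88.327 mg/L
C(34) = 11.558 + 21.737 + 57.275 + 24.842 + 88.327 = 203.739 mg/L

203.739 mg/L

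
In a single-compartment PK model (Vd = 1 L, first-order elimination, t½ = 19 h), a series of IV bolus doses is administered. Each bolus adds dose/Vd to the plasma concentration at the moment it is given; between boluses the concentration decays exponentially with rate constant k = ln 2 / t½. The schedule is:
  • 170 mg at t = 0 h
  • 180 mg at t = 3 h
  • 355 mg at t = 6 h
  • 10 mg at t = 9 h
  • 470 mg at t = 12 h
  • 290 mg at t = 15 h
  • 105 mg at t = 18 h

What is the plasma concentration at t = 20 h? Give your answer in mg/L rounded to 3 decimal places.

1088.771 mg/L

k = ln 2 / 19 = 0.03648 per h
Dose 1 (170 mg at t=0 h): 170·exp(−0.03648·20) = 81.955 mg/L
Dose 2 (180 mg at t=3 h): 180·exp(−0.03648·17) = 96.812 mg/L
Dose 3 (355 mg at t=6 h): 355·exp(−0.03648·14) = 213.018 mg/L
Dose 4 (10 mg at t=9 h): 10·exp(−0.03648·11) = 6.695 mg/L
Dose 5 (470 mg at t=12 h): 470·exp(−0.03648·8) = 351.033 mg/L
Dose 6 (290 mg at t=15 h): 290·exp(−0.03648·5) = 241.646 mg/L
Dose 7 (105 mg at t=18 h): 105·exp(−0.03648·2) = 97.612 mg/L
C(20) = 81.955 + 96.812 + 213.018 + 6.695 + 351.033 + 241.646 + 97.612 = 1088.771 mg/L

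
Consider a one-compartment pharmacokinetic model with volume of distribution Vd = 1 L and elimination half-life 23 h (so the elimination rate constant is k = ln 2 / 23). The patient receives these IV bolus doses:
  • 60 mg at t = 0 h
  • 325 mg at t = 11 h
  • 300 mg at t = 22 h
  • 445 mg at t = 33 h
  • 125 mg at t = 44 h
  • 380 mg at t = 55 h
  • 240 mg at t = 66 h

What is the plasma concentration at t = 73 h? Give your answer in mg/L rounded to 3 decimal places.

k = ln 2 / 23 = 0.03014 per h
Dose 1 (60 mg at t=0 h): 60·exp(−0.03014·73) = 6.648 mg/L
Dose 2 (325 mg at t=11 h): 325·exp(−0.03014·62) = 50.166 mg/L
Dose 3 (300 mg at t=22 h): 300·exp(−0.03014·51) = 64.509 mg/L
Dose 4 (445 mg at t=33 h): 445·exp(−0.03014·40) = 133.300 mg/L
Dose 5 (125 mg at t=44 h): 125·exp(−0.03014·29) = 52.162 mg/L
Dose 6 (380 mg at t=55 h): 380·exp(−0.03014·18) = 220.900 mg/L
Dose 7 (240 mg at t=66 h): 240·exp(−0.03014·7) = 194.354 mg/L
C(73) = 6.648 + 50.166 + 64.509 + 133.300 + 52.162 + 220.900 + 194.354 = 722.038 mg/L

722.038 mg/L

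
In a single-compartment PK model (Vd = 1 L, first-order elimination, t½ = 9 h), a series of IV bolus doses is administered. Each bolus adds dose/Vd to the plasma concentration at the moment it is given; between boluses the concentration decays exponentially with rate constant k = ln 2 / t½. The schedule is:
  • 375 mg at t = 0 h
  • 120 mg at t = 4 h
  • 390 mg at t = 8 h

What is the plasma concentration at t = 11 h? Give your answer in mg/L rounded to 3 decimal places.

540.268 mg/L

k = ln 2 / 9 = 0.07702 per h
Dose 1 (375 mg at t=0 h): 375·exp(−0.07702·11) = 160.733 mg/L
Dose 2 (120 mg at t=4 h): 120·exp(−0.07702·7) = 69.992 mg/L
Dose 3 (390 mg at t=8 h): 390·exp(−0.07702·3) = 309.543 mg/L
C(11) = 160.733 + 69.992 + 309.543 = 540.268 mg/L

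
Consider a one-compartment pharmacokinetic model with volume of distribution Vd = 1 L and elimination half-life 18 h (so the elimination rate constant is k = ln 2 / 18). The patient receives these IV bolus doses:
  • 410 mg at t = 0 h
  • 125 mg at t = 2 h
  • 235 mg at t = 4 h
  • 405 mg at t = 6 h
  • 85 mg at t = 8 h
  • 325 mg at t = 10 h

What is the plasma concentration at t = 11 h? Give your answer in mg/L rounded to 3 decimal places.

k = ln 2 / 18 = 0.03851 per h
Dose 1 (410 mg at t=0 h): 410·exp(−0.03851·11) = 268.424 mg/L
Dose 2 (125 mg at t=2 h): 125·exp(−0.03851·9) = 88.388 mg/L
Dose 3 (235 mg at t=4 h): 235·exp(−0.03851·7) = 179.474 mg/L
Dose 4 (405 mg at t=6 h): 405·exp(−0.03851·5) = 334.069 mg/L
Dose 5 (85 mg at t=8 h): 85·exp(−0.03851·3) = 75.726 mg/L
Dose 6 (325 mg at t=10 h): 325·exp(−0.03851·1) = 312.723 mg/L
C(11) = 268.424 + 88.388 + 179.474 + 334.069 + 75.726 + 312.723 = 1258.803 mg/L

1258.803 mg/L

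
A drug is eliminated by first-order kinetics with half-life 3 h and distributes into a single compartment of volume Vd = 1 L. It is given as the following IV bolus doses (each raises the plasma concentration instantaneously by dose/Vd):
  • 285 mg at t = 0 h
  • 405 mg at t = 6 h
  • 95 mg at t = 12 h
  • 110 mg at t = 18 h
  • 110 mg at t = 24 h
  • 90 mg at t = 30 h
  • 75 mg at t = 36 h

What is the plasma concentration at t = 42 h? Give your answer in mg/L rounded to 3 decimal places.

26.732 mg/L

k = ln 2 / 3 = 0.23105 per h
Dose 1 (285 mg at t=0 h): 285·exp(−0.23105·42) = 0.017 mg/L
Dose 2 (405 mg at t=6 h): 405·exp(−0.23105·36) = 0.099 mg/L
Dose 3 (95 mg at t=12 h): 95·exp(−0.23105·30) = 0.093 mg/L
Dose 4 (110 mg at t=18 h): 110·exp(−0.23105·24) = 0.430 mg/L
Dose 5 (110 mg at t=24 h): 110·exp(−0.23105·18) = 1.719 mg/L
Dose 6 (90 mg at t=30 h): 90·exp(−0.23105·12) = 5.625 mg/L
Dose 7 (75 mg at t=36 h): 75·exp(−0.23105·6) = 18.750 mg/L
C(42) = 0.017 + 0.099 + 0.093 + 0.430 + 1.719 + 5.625 + 18.750 = 26.732 mg/L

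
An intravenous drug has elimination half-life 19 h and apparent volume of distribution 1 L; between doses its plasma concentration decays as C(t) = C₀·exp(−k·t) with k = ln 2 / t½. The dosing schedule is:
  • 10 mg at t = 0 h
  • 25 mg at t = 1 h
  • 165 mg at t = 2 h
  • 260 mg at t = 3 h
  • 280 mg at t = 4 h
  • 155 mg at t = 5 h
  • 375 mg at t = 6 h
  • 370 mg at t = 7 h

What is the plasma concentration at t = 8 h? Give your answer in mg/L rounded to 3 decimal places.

1462.317 mg/L

k = ln 2 / 19 = 0.03648 per h
Dose 1 (10 mg at t=0 h): 10·exp(−0.03648·8) = 7.469 mg/L
Dose 2 (25 mg at t=1 h): 25·exp(−0.03648·7) = 19.366 mg/L
Dose 3 (165 mg at t=2 h): 165·exp(−0.03648·6) = 132.563 mg/L
Dose 4 (260 mg at t=3 h): 260·exp(−0.03648·5) = 216.648 mg/L
Dose 5 (280 mg at t=4 h): 280·exp(−0.03648·4) = 241.982 mg/L
Dose 6 (155 mg at t=5 h): 155·exp(−0.03648·3) = 138.931 mg/L
Dose 7 (375 mg at t=6 h): 375·exp(−0.03648·2) = 348.613 mg/L
Dose 8 (370 mg at t=7 h): 370·exp(−0.03648·1) = 356.745 mg/L
C(8) = 7.469 + 19.366 + 132.563 + 216.648 + 241.982 + 138.931 + 348.613 + 356.745 = 1462.317 mg/L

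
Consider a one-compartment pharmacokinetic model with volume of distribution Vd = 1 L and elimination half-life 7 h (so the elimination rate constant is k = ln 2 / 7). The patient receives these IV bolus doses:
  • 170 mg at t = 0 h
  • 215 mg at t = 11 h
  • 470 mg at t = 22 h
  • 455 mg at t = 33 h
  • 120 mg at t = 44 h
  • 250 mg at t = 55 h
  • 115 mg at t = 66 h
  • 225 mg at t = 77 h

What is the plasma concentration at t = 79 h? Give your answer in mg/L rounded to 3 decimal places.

250.058 mg/L

k = ln 2 / 7 = 0.09902 per h
Dose 1 (170 mg at t=0 h): 170·exp(−0.09902·79) = 0.068 mg/L
Dose 2 (215 mg at t=11 h): 215·exp(−0.09902·68) = 0.256 mg/L
Dose 3 (470 mg at t=22 h): 470·exp(−0.09902·57) = 1.663 mg/L
Dose 4 (455 mg at t=33 h): 455·exp(−0.09902·46) = 4.784 mg/L
Dose 5 (120 mg at t=44 h): 120·exp(−0.09902·35) = 3.750 mg/L
Dose 6 (250 mg at t=55 h): 250·exp(−0.09902·24) = 23.219 mg/L
Dose 7 (115 mg at t=66 h): 115·exp(−0.09902·13) = 31.743 mg/L
Dose 8 (225 mg at t=77 h): 225·exp(−0.09902·2) = 184.575 mg/L
C(79) = 0.068 + 0.256 + 1.663 + 4.784 + 3.750 + 23.219 + 31.743 + 184.575 = 250.058 mg/L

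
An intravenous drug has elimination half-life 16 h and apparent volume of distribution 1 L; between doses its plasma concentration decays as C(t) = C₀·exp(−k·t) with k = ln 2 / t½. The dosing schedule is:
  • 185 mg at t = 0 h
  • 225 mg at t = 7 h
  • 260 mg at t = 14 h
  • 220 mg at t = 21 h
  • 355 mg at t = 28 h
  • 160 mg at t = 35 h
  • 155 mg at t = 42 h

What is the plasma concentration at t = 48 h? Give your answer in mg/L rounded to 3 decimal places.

549.004 mg/L

k = ln 2 / 16 = 0.04332 per h
Dose 1 (185 mg at t=0 h): 185·exp(−0.04332·48) = 23.125 mg/L
Dose 2 (225 mg at t=7 h): 225·exp(−0.04332·41) = 38.088 mg/L
Dose 3 (260 mg at t=14 h): 260·exp(−0.04332·34) = 59.605 mg/L
Dose 4 (220 mg at t=21 h): 220·exp(−0.04332·27) = 68.302 mg/L
Dose 5 (355 mg at t=28 h): 355·exp(−0.04332·20) = 149.259 mg/L
Dose 6 (160 mg at t=35 h): 160·exp(−0.04332·13) = 91.103 mg/L
Dose 7 (155 mg at t=42 h): 155·exp(−0.04332·6) = 119.521 mg/L
C(48) = 23.125 + 38.088 + 59.605 + 68.302 + 149.259 + 91.103 + 119.521 = 549.004 mg/L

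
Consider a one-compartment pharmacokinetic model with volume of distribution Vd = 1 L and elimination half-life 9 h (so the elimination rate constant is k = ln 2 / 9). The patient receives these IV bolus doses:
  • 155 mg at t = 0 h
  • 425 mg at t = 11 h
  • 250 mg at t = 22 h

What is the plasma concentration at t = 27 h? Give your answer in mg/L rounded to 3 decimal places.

k = ln 2 / 9 = 0.07702 per h
Dose 1 (155 mg at t=0 h): 155·exp(−0.07702·27) = 19.375 mg/L
Dose 2 (425 mg at t=11 h): 425·exp(−0.07702·16) = 123.944 mg/L
Dose 3 (250 mg at t=22 h): 250·exp(−0.07702·5) = 170.099 mg/L
C(27) = 19.375 + 123.944 + 170.099 = 313.417 mg/L

313.417 mg/L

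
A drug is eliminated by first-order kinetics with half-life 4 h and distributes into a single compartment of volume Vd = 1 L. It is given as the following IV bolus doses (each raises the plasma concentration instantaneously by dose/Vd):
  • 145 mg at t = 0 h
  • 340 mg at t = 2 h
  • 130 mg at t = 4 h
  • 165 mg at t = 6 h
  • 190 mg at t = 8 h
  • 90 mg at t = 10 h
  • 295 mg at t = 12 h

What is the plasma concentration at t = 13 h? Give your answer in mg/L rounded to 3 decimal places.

k = ln 2 / 4 = 0.17329 per h
Dose 1 (145 mg at t=0 h): 145·exp(−0.17329·13) = 15.241 mg/L
Dose 2 (340 mg at t=2 h): 340·exp(−0.17329·11) = 50.541 mg/L
Dose 3 (130 mg at t=4 h): 130·exp(−0.17329·9) = 27.329 mg/L
Dose 4 (165 mg at t=6 h): 165·exp(−0.17329·7) = 49.055 mg/L
Dose 5 (190 mg at t=8 h): 190·exp(−0.17329·5) = 79.885 mg/L
Dose 6 (90 mg at t=10 h): 90·exp(−0.17329·3) = 53.514 mg/L
Dose 7 (295 mg at t=12 h): 295·exp(−0.17329·1) = 248.064 mg/L
C(13) = 15.241 + 50.541 + 27.329 + 49.055 + 79.885 + 53.514 + 248.064 = 523.630 mg/L

523.630 mg/L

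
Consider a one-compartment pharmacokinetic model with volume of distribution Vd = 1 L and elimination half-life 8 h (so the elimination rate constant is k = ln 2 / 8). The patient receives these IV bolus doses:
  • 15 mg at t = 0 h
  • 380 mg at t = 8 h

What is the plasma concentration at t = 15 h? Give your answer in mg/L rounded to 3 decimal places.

211.286 mg/L

k = ln 2 / 8 = 0.08664 per h
Dose 1 (15 mg at t=0 h): 15·exp(−0.08664·15) = 4.089 mg/L
Dose 2 (380 mg at t=8 h): 380·exp(−0.08664·7) = 207.196 mg/L
C(15) = 4.089 + 207.196 = 211.286 mg/L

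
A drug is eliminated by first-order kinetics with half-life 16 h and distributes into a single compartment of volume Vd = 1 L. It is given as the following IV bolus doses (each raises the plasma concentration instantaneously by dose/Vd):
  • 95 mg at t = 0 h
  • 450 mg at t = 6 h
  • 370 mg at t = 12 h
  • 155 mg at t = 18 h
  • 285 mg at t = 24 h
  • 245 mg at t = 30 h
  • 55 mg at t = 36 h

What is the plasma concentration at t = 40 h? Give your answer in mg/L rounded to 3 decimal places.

k = ln 2 / 16 = 0.04332 per h
Dose 1 (95 mg at t=0 h): 95·exp(−0.04332·40) = 16.794 mg/L
Dose 2 (450 mg at t=6 h): 450·exp(−0.04332·34) = 103.163 mg/L
Dose 3 (370 mg at t=12 h): 370·exp(−0.04332·28) = 110.002 mg/L
Dose 4 (155 mg at t=18 h): 155·exp(−0.04332·22) = 59.761 mg/L
Dose 5 (285 mg at t=24 h): 285·exp(−0.04332·16) = 142.500 mg/L
Dose 6 (245 mg at t=30 h): 245·exp(−0.04332·10) = 158.863 mg/L
Dose 7 (55 mg at t=36 h): 55·exp(−0.04332·4) = 46.249 mg/L
C(40) = 16.794 + 103.163 + 110.002 + 59.761 + 142.500 + 158.863 + 46.249 = 637.331 mg/L

637.331 mg/L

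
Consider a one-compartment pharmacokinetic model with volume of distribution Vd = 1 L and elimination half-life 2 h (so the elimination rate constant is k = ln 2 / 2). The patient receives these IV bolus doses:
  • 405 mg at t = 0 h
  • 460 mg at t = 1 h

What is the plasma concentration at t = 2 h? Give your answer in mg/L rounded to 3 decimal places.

527.769 mg/L

k = ln 2 / 2 = 0.34657 per h
Dose 1 (405 mg at t=0 h): 405·exp(−0.34657·2) = 202.500 mg/L
Dose 2 (460 mg at t=1 h): 460·exp(−0.34657·1) = 325.269 mg/L
C(2) = 202.500 + 325.269 = 527.769 mg/L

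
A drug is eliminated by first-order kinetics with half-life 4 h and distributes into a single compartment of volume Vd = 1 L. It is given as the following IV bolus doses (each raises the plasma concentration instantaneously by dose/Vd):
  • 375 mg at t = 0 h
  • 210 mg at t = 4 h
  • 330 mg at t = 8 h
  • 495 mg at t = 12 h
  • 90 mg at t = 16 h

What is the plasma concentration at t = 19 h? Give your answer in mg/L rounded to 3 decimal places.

k = ln 2 / 4 = 0.17329 per h
Dose 1 (375 mg at t=0 h): 375·exp(−0.17329·19) = 13.936 mg/L
Dose 2 (210 mg at t=4 h): 210·exp(−0.17329·15) = 15.608 mg/L
Dose 3 (330 mg at t=8 h): 330·exp(−0.17329·11) = 49.055 mg/L
Dose 4 (495 mg at t=12 h): 495·exp(−0.17329·7) = 147.164 mg/L
Dose 5 (90 mg at t=16 h): 90·exp(−0.17329·3) = 53.514 mg/L
C(19) = 13.936 + 15.608 + 49.055 + 147.164 + 53.514 = 279.278 mg/L

279.278 mg/L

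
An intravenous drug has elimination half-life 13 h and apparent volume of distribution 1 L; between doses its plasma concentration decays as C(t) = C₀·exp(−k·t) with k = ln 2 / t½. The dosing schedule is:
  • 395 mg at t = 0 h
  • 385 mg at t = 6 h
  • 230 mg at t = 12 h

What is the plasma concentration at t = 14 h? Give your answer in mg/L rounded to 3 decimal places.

645.292 mg/L

k = ln 2 / 13 = 0.05332 per h
Dose 1 (395 mg at t=0 h): 395·exp(−0.05332·14) = 187.245 mg/L
Dose 2 (385 mg at t=6 h): 385·exp(−0.05332·8) = 251.311 mg/L
Dose 3 (230 mg at t=12 h): 230·exp(−0.05332·2) = 206.736 mg/L
C(14) = 187.245 + 251.311 + 206.736 = 645.292 mg/L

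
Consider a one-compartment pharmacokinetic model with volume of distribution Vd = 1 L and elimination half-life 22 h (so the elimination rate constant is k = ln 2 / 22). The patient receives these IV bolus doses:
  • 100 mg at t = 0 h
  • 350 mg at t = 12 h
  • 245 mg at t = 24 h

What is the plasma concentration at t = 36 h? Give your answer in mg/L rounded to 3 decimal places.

364.348 mg/L

k = ln 2 / 22 = 0.03151 per h
Dose 1 (100 mg at t=0 h): 100·exp(−0.03151·36) = 32.167 mg/L
Dose 2 (350 mg at t=12 h): 350·exp(−0.03151·24) = 164.313 mg/L
Dose 3 (245 mg at t=24 h): 245·exp(−0.03151·12) = 167.868 mg/L
C(36) = 32.167 + 164.313 + 167.868 = 364.348 mg/L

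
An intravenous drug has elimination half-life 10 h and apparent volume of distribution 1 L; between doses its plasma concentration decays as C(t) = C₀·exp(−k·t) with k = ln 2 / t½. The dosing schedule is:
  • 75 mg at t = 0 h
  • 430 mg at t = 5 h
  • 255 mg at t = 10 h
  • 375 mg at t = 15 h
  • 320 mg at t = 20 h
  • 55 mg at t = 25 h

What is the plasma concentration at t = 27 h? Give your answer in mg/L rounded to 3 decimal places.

k = ln 2 / 10 = 0.06931 per h
Dose 1 (75 mg at t=0 h): 75·exp(−0.06931·27) = 11.542 mg/L
Dose 2 (430 mg at t=5 h): 430·exp(−0.06931·22) = 93.584 mg/L
Dose 3 (255 mg at t=10 h): 255·exp(−0.06931·17) = 78.485 mg/L
Dose 4 (375 mg at t=15 h): 375·exp(−0.06931·12) = 163.228 mg/L
Dose 5 (320 mg at t=20 h): 320·exp(−0.06931·7) = 196.983 mg/L
Dose 6 (55 mg at t=25 h): 55·exp(−0.06931·2) = 47.880 mg/L
C(27) = 11.542 + 93.584 + 78.485 + 163.228 + 196.983 + 47.880 = 591.703 mg/L

591.703 mg/L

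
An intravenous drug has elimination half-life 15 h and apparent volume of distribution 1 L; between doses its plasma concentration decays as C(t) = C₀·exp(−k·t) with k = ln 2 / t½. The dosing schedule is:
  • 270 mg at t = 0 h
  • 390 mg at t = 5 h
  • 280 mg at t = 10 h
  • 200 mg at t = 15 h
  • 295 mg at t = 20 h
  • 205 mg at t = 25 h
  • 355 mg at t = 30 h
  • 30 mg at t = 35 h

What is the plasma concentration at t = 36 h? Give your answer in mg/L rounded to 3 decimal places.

866.084 mg/L

k = ln 2 / 15 = 0.04621 per h
Dose 1 (270 mg at t=0 h): 270·exp(−0.04621·36) = 51.155 mg/L
Dose 2 (390 mg at t=5 h): 390·exp(−0.04621·31) = 93.097 mg/L
Dose 3 (280 mg at t=10 h): 280·exp(−0.04621·26) = 84.212 mg/L
Dose 4 (200 mg at t=15 h): 200·exp(−0.04621·21) = 75.786 mg/L
Dose 5 (295 mg at t=20 h): 295·exp(−0.04621·16) = 140.839 mg/L
Dose 6 (205 mg at t=25 h): 205·exp(−0.04621·11) = 123.310 mg/L
Dose 7 (355 mg at t=30 h): 355·exp(−0.04621·6) = 269.040 mg/L
Dose 8 (30 mg at t=35 h): 30·exp(−0.04621·1) = 28.645 mg/L
C(36) = 51.155 + 93.097 + 84.212 + 75.786 + 140.839 + 123.310 + 269.040 + 28.645 = 866.084 mg/L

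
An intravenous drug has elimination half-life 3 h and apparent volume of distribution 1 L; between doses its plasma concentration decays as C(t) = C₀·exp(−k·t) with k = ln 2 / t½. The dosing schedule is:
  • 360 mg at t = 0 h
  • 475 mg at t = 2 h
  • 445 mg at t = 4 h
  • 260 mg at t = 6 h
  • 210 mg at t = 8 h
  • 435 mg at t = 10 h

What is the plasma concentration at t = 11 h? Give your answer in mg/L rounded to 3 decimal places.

708.177 mg/L

k = ln 2 / 3 = 0.23105 per h
Dose 1 (360 mg at t=0 h): 360·exp(−0.23105·11) = 28.348 mg/L
Dose 2 (475 mg at t=2 h): 475·exp(−0.23105·9) = 59.375 mg/L
Dose 3 (445 mg at t=4 h): 445·exp(−0.23105·7) = 88.299 mg/L
Dose 4 (260 mg at t=6 h): 260·exp(−0.23105·5) = 81.895 mg/L
Dose 5 (210 mg at t=8 h): 210·exp(−0.23105·3) = 105.000 mg/L
Dose 6 (435 mg at t=10 h): 435·exp(−0.23105·1) = 345.260 mg/L
C(11) = 28.348 + 59.375 + 88.299 + 81.895 + 105.000 + 345.260 = 708.177 mg/L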